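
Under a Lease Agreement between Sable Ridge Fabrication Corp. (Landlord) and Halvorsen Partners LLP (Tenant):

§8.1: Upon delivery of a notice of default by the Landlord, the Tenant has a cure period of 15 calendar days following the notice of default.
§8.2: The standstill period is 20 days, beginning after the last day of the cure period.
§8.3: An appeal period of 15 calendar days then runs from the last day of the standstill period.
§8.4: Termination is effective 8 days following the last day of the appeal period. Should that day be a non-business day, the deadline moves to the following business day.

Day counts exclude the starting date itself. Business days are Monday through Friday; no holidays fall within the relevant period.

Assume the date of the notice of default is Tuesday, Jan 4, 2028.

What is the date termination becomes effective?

The last day of the cure period: Jan 4, 2028 + 15 days = Jan 19, 2028.
Adding 20 calendar days to Jan 19, 2028 gives Feb 8, 2028, which is the last day of the standstill period.
Adding 15 calendar days to Feb 8, 2028 gives Feb 23, 2028, which is the last day of the appeal period.
Adding 8 calendar days to Feb 23, 2028 gives Mar 2, 2028, which is the date termination becomes effective. Mar 2, 2028 is a Thursday, so no roll-forward applies.

Mar 2, 2028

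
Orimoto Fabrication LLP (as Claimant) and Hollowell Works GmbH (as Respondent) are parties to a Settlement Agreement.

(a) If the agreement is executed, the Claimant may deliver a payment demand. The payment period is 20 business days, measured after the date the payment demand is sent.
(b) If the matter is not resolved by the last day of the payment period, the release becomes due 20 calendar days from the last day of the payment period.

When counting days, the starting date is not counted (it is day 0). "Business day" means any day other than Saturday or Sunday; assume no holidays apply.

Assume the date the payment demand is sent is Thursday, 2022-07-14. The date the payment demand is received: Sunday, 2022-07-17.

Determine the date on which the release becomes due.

2022-08-31

The last day of the payment period: counting 20 business days from Thursday, 2022-07-14 (Jul 15, Jul 18, Jul 19, Jul 20, …, Aug 9, Aug 10, Aug 11, skipping weekends) reaches Thursday, 2022-08-11.
The date on which the release becomes due: 2022-08-11 + 20 days = 2022-08-31.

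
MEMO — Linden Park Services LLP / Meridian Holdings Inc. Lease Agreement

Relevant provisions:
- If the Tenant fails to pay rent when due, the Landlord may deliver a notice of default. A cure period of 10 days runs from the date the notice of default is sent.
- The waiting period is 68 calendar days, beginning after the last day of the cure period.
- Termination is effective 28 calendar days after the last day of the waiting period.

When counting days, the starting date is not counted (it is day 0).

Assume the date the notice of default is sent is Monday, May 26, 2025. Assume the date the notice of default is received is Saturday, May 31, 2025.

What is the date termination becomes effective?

Adding 10 calendar days to May 26, 2025 gives June 5, 2025, which is the last day of the cure period.
Adding 68 calendar days to June 5, 2025 gives August 12, 2025, which is the last day of the waiting period.
The date termination becomes effective: 28 calendar days after August 12, 2025 is September 9, 2025.

September 9, 2025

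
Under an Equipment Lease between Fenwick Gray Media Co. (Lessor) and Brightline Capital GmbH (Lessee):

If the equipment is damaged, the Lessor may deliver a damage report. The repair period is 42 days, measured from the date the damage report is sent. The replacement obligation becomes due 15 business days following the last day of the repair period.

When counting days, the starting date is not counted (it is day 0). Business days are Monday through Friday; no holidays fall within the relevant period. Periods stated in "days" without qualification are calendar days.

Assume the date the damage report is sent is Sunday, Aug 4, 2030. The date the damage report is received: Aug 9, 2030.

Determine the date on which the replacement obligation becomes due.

Oct 4, 2030

Adding 42 calendar days to Aug 4, 2030 gives Sep 15, 2030, which is the last day of the repair period.
The date on which the replacement obligation becomes due: counting 15 business days from Sunday, Sep 15, 2030 (Sep 16, Sep 17, Sep 18, Sep 19, …, Oct 2, Oct 3, Oct 4, skipping weekends) reaches Friday, Oct 4, 2030.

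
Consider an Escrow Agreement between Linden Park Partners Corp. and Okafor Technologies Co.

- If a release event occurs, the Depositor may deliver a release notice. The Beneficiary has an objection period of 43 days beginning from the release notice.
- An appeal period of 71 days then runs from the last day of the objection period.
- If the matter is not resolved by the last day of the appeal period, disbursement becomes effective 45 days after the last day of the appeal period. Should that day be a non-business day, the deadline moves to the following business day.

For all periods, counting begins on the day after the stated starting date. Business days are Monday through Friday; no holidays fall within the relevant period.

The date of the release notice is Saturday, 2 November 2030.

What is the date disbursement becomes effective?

The last day of the objection period: 2 November 2030 + 43 days = 15 December 2030.
Adding 71 calendar days to 15 December 2030 gives 24 February 2031, which is the last day of the appeal period.
The date disbursement becomes effective: 45 calendar days after 24 February 2031 is 10 April 2031. 10 April 2031 is a Thursday, so no roll-forward applies.

10 April 2031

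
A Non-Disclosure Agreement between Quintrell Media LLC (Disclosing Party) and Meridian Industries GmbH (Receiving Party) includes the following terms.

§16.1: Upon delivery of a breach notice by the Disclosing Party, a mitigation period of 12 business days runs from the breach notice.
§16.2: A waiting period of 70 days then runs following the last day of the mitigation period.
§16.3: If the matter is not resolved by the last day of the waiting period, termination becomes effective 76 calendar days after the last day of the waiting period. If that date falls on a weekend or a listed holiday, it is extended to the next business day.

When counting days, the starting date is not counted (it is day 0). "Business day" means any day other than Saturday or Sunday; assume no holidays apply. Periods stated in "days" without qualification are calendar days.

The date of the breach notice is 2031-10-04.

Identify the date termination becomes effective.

The last day of the mitigation period: 12 business days after Saturday, 2031-10-04, skipping weekends — Oct 6, Oct 7, Oct 8, Oct 9, …, Oct 17, Oct 20, Oct 21 — lands on Tuesday, 2031-10-21.
The last day of the waiting period: 2031-10-21 + 70 days = 2031-12-30.
The date termination becomes effective: 2031-12-30 + 76 days = 2032-03-15. 2032-03-15 is a Monday, so no roll-forward applies.

2032-03-15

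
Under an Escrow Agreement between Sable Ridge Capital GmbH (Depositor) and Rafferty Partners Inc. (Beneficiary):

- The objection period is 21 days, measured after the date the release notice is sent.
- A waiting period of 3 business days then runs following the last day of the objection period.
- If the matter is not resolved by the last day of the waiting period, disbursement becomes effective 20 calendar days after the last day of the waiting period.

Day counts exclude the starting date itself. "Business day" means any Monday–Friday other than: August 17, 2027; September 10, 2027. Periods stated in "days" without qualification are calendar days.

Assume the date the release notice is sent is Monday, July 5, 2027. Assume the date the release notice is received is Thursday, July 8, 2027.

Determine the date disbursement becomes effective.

August 18, 2027

Adding 21 calendar days to July 5, 2027 gives July 26, 2027, which is the last day of the objection period.
From Monday, July 26, 2027, 3 business days (Jul 27, Jul 28, Jul 29, skipping weekends) brings us to Thursday, July 29, 2027, which is the last day of the waiting period.
The date disbursement becomes effective: 20 calendar days after July 29, 2027 is August 18, 2027.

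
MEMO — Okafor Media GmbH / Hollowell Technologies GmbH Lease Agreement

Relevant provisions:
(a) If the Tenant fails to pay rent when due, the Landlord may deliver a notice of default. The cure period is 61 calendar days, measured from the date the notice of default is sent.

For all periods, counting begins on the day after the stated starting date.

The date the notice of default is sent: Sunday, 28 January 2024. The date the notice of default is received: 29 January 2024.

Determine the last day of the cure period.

Adding 61 calendar days to 28 January 2024 gives 29 March 2024, which is the last day of the cure period.

29 March 2024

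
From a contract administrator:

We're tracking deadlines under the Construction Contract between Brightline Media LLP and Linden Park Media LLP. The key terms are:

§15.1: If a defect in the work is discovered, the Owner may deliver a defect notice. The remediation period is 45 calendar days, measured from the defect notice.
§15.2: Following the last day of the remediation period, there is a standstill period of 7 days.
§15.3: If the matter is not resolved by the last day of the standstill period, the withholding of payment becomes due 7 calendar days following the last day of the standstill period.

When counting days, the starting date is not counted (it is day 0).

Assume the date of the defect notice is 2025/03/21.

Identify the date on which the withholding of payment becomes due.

The last day of the remediation period: 45 calendar days after 2025/03/21 is 2025/05/05.
Adding 7 calendar days to 2025/05/05 gives 2025/05/12, which is the last day of the standstill period.
The date on which the withholding of payment becomes due: 7 calendar days after 2025/05/12 is 2025/05/19.

2025/05/19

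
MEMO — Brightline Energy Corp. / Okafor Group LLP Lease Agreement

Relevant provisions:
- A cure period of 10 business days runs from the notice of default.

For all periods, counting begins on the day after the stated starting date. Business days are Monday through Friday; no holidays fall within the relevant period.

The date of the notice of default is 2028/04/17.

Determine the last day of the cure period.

2028/05/01

From Monday, 2028/04/17, 10 business days (Apr 18, Apr 19, Apr 20, Apr 21, Apr 24, Apr 25, Apr 26, Apr 27, Apr 28, May 1, skipping weekends) brings us to Monday, 2028/05/01, which is the last day of the cure period.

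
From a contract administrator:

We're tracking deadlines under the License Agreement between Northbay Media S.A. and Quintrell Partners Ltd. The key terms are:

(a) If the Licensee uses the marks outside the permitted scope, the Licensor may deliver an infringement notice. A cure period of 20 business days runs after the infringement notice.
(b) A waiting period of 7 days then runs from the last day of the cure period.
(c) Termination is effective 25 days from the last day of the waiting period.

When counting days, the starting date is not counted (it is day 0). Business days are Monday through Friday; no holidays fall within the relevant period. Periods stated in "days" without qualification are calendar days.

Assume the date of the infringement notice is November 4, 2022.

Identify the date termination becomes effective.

The last day of the cure period: counting 20 business days from Friday, November 4, 2022 (Nov 7, Nov 8, Nov 9, Nov 10, …, Nov 30, Dec 1, Dec 2, skipping weekends) reaches Friday, December 2, 2022.
The last day of the waiting period: 7 calendar days after December 2, 2022 is December 9, 2022.
Adding 25 calendar days to December 9, 2022 gives January 3, 2023, which is the date termination becomes effective.

January 3, 2023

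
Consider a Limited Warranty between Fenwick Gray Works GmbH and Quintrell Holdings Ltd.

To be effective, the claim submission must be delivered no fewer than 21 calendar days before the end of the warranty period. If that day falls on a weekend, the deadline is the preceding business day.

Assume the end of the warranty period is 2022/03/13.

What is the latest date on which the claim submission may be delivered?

2022/02/18

Counting back 21 calendar days from 2022/03/13 gives 2022/02/20. That is a Sunday, so the deadline moves back to Friday, 2022/02/18.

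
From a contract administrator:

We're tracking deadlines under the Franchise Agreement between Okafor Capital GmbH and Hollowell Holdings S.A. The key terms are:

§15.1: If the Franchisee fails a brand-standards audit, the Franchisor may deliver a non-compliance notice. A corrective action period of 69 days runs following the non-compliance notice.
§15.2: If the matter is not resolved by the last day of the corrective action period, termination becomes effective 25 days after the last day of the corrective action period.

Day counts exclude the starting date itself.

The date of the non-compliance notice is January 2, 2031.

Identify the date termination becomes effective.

April 6, 2031

Adding 69 calendar days to January 2, 2031 gives March 12, 2031, which is the last day of the corrective action period.
Adding 25 calendar days to March 12, 2031 gives April 6, 2031, which is the date termination becomes effective.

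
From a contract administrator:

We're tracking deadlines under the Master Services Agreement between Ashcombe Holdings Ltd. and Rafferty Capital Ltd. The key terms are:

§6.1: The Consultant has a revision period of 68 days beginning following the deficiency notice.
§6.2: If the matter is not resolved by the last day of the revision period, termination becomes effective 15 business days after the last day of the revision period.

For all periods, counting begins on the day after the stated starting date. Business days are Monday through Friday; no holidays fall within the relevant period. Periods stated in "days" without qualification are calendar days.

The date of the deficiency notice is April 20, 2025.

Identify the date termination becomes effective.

The last day of the revision period: April 20, 2025 + 68 days = June 27, 2025.
The date termination becomes effective: 15 business days after Friday, June 27, 2025, skipping weekends — Jun 30, Jul 1, Jul 2, Jul 3, …, Jul 16, Jul 17, Jul 18 — lands on Friday, July 18, 2025.

July 18, 2025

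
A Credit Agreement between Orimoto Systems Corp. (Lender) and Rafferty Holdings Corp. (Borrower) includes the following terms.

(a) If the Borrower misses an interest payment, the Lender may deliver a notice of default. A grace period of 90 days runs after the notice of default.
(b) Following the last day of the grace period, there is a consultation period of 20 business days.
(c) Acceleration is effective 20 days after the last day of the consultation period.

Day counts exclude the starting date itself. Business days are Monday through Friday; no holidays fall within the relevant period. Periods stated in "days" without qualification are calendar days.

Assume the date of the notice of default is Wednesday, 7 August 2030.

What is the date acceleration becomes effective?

23 December 2030

Adding 90 calendar days to 7 August 2030 gives 5 November 2030, which is the last day of the grace period.
The last day of the consultation period: 20 business days after Tuesday, 5 November 2030, skipping weekends — Nov 6, Nov 7, Nov 8, Nov 11, …, Nov 29, Dec 2, Dec 3 — lands on Tuesday, 3 December 2030.
Adding 20 calendar days to 3 December 2030 gives 23 December 2030, which is the date acceleration becomes effective.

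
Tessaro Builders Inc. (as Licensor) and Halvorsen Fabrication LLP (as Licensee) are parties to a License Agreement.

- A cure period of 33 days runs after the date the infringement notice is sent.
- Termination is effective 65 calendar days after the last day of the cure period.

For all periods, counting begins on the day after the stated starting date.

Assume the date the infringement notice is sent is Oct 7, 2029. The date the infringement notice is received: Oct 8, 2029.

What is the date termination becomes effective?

Adding 33 calendar days to Oct 7, 2029 gives Nov 9, 2029, which is the last day of the cure period.
The date termination becomes effective: Nov 9, 2029 + 65 days = Jan 13, 2030.

Jan 13, 2030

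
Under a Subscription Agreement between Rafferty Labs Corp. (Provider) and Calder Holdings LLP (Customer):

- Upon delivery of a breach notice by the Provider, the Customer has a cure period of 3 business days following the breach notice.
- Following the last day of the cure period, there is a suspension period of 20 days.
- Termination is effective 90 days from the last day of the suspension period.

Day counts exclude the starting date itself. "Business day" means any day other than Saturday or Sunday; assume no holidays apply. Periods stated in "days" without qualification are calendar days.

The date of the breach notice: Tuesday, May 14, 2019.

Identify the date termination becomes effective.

September 4, 2019

The last day of the cure period: 3 business days after Tuesday, May 14, 2019, skipping weekends — May 15, May 16, May 17 — lands on Friday, May 17, 2019.
The last day of the suspension period: 20 calendar days after May 17, 2019 is June 6, 2019.
The date termination becomes effective: June 6, 2019 + 90 days = September 4, 2019.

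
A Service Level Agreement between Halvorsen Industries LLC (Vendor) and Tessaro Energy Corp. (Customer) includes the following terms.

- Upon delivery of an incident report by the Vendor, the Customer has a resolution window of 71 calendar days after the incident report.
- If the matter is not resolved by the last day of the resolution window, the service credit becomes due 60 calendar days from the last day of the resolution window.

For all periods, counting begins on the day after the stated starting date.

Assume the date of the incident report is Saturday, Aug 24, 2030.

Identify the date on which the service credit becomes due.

The last day of the resolution window: Aug 24, 2030 + 71 days = Nov 3, 2030.
The date on which the service credit becomes due: Nov 3, 2030 + 60 days = Jan 2, 2031.

Jan 2, 2031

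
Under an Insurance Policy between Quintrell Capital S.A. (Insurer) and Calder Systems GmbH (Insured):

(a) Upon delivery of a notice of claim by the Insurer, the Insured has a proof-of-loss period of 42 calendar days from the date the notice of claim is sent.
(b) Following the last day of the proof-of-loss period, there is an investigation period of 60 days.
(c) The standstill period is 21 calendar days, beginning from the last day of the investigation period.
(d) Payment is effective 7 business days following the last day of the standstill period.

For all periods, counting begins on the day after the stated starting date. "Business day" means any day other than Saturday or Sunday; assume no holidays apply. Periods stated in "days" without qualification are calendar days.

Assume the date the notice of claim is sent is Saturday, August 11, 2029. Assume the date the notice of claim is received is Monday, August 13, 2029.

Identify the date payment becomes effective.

December 21, 2029

The last day of the proof-of-loss period: 42 calendar days after August 11, 2029 is September 22, 2029.
Adding 60 calendar days to September 22, 2029 gives November 21, 2029, which is the last day of the investigation period.
The last day of the standstill period: 21 calendar days after November 21, 2029 is December 12, 2029.
From Wednesday, December 12, 2029, 7 business days (Dec 13, Dec 14, Dec 17, Dec 18, Dec 19, Dec 20, Dec 21, skipping weekends) brings us to Friday, December 21, 2029, which is the date payment becomes effective.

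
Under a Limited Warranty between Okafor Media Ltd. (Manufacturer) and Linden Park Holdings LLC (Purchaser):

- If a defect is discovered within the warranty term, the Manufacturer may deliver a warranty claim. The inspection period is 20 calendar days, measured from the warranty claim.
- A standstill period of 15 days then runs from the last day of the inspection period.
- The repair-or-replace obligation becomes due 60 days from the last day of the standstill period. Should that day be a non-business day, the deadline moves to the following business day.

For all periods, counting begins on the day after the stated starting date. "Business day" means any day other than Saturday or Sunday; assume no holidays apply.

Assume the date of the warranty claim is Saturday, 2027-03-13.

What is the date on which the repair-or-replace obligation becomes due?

2027-06-16

The last day of the inspection period: 2027-03-13 + 20 days = 2027-04-02.
Adding 15 calendar days to 2027-04-02 gives 2027-04-17, which is the last day of the standstill period.
The date on which the repair-or-replace obligation becomes due: 2027-04-17 + 60 days = 2027-06-16. 2027-06-16 is a Wednesday, so no roll-forward applies.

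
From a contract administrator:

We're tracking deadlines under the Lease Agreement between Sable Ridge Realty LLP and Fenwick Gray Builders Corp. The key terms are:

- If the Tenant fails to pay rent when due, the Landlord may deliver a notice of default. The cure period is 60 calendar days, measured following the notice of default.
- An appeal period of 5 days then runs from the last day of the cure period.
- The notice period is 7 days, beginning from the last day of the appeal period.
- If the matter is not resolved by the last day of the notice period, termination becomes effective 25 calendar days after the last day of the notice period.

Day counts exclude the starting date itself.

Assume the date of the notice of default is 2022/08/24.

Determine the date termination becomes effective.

2022/11/29

The last day of the cure period: 2022/08/24 + 60 days = 2022/10/23.
The last day of the appeal period: 2022/10/23 + 5 days = 2022/10/28.
The last day of the notice period: 7 calendar days after 2022/10/28 is 2022/11/04.
The date termination becomes effective: 25 calendar days after 2022/11/04 is 2022/11/29.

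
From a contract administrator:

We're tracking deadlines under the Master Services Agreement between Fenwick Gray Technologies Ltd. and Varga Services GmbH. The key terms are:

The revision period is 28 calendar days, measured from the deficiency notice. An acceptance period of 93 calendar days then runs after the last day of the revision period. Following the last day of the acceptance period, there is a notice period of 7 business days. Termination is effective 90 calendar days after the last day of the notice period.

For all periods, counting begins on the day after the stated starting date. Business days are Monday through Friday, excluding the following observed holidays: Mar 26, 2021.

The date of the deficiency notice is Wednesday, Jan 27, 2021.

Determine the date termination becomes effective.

Sep 6, 2021

Adding 28 calendar days to Jan 27, 2021 gives Feb 24, 2021, which is the last day of the revision period.
The last day of the acceptance period: 93 calendar days after Feb 24, 2021 is May 28, 2021.
From Friday, May 28, 2021, 7 business days (May 31, Jun 1, Jun 2, Jun 3, Jun 4, Jun 7, Jun 8, skipping weekends) brings us to Tuesday, Jun 8, 2021, which is the last day of the notice period.
Adding 90 calendar days to Jun 8, 2021 gives Sep 6, 2021, which is the date termination becomes effective.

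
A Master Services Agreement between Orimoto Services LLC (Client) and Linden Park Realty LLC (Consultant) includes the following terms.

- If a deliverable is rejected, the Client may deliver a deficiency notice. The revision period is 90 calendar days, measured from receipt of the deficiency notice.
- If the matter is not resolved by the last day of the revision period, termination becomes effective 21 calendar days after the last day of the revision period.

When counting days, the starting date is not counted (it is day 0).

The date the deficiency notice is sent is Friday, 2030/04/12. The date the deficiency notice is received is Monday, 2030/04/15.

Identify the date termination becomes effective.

The last day of the revision period: 90 calendar days after 2030/04/15 is 2030/07/14.
Adding 21 calendar days to 2030/07/14 gives 2030/08/04, which is the date termination becomes effective.

2030/08/04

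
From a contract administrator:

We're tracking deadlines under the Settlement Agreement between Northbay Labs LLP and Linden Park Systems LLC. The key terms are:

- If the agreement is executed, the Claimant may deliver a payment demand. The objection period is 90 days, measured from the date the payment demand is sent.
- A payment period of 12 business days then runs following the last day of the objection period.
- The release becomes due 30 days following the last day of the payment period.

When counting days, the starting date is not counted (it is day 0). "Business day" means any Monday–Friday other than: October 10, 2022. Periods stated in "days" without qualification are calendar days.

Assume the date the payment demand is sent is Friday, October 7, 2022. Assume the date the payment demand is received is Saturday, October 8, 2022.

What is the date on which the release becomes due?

The last day of the objection period: 90 calendar days after October 7, 2022 is January 5, 2023.
The last day of the payment period: counting 12 business days from Thursday, January 5, 2023 (Jan 6, Jan 9, Jan 10, Jan 11, …, Jan 19, Jan 20, Jan 23, skipping weekends) reaches Monday, January 23, 2023.
Adding 30 calendar days to January 23, 2023 gives February 22, 2023, which is the date on which the release becomes due.

February 22, 2023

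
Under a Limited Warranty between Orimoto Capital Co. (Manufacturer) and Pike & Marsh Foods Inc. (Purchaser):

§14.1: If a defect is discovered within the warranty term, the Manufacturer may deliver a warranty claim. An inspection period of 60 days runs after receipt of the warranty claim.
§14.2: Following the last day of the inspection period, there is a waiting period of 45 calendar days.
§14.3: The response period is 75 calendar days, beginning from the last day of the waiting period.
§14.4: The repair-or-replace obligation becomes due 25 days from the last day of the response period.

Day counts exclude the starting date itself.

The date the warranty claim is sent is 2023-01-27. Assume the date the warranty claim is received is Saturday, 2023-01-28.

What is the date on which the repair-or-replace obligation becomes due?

2023-08-21

Adding 60 calendar days to 2023-01-28 gives 2023-03-29, which is the last day of the inspection period.
The last day of the waiting period: 2023-03-29 + 45 days = 2023-05-13.
The last day of the response period: 75 calendar days after 2023-05-13 is 2023-07-27.
The date on which the repair-or-replace obligation becomes due: 2023-07-27 + 25 days = 2023-08-21.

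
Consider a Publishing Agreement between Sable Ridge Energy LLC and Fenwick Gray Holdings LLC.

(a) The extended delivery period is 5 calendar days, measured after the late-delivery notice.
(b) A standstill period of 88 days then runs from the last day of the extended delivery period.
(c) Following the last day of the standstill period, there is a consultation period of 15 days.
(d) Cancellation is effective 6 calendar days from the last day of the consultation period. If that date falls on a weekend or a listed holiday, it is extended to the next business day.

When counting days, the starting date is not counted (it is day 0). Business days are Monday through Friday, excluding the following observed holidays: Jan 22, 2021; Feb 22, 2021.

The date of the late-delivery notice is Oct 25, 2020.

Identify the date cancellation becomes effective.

Feb 16, 2021

Adding 5 calendar days to Oct 25, 2020 gives Oct 30, 2020, which is the last day of the extended delivery period.
The last day of the standstill period: 88 calendar days after Oct 30, 2020 is Jan 26, 2021.
Adding 15 calendar days to Jan 26, 2021 gives Feb 10, 2021, which is the last day of the consultation period.
The date cancellation becomes effective: Feb 10, 2021 + 6 days = Feb 16, 2021. Feb 16, 2021 is a Tuesday and is not a listed holiday, so no roll-forward applies.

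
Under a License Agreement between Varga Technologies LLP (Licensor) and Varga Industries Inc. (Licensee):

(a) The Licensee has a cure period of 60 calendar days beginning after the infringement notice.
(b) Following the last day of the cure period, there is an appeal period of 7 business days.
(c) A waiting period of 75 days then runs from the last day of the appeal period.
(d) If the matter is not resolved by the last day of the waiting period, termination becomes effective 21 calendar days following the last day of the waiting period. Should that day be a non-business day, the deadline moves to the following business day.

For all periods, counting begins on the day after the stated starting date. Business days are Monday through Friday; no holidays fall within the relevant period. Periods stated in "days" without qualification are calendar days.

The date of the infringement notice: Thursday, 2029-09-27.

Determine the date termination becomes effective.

The last day of the cure period: 2029-09-27 + 60 days = 2029-11-26.
The last day of the appeal period: counting 7 business days from Monday, 2029-11-26 (Nov 27, Nov 28, Nov 29, Nov 30, Dec 3, Dec 4, Dec 5, skipping weekends) reaches Wednesday, 2029-12-05.
The last day of the waiting period: 2029-12-05 + 75 days = 2030-02-18.
The date termination becomes effective: 21 calendar days after 2030-02-18 is 2030-03-11. 2030-03-11 is a Monday, so no roll-forward applies.

2030-03-11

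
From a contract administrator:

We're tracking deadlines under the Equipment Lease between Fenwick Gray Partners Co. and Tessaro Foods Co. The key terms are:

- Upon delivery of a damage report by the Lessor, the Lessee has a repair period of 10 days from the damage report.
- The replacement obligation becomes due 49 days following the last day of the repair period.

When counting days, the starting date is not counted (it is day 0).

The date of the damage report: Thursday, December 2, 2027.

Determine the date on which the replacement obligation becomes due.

The last day of the repair period: December 2, 2027 + 10 days = December 12, 2027.
The date on which the replacement obligation becomes due: December 12, 2027 + 49 days = January 30, 2028.

January 30, 2028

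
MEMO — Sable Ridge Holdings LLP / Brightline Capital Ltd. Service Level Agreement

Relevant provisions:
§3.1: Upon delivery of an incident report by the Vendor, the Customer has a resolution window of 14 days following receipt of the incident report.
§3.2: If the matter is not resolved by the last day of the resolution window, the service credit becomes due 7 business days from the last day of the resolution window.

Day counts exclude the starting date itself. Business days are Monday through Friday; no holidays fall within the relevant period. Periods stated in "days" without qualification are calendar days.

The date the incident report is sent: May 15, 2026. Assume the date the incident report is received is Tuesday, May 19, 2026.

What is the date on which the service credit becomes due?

The last day of the resolution window: May 19, 2026 + 14 days = Jun 2, 2026.
The date on which the service credit becomes due: 7 business days after Tuesday, Jun 2, 2026, skipping weekends — Jun 3, Jun 4, Jun 5, Jun 8, Jun 9, Jun 10, Jun 11 — lands on Thursday, Jun 11, 2026.

Jun 11, 2026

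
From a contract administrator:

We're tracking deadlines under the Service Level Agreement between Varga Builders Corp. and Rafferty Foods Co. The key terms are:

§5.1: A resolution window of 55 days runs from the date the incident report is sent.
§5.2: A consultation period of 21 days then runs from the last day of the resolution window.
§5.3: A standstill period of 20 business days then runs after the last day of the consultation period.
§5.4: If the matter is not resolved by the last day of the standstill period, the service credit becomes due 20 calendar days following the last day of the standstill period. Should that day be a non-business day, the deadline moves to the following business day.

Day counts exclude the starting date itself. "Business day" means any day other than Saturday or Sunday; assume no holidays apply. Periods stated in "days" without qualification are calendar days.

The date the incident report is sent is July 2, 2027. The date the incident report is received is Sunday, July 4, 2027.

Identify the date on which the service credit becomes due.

The last day of the resolution window: July 2, 2027 + 55 days = August 26, 2027.
The last day of the consultation period: August 26, 2027 + 21 days = September 16, 2027.
The last day of the standstill period: 20 business days after Thursday, September 16, 2027, skipping weekends — Sep 17, Sep 20, Sep 21, Sep 22, …, Oct 12, Oct 13, Oct 14 — lands on Thursday, October 14, 2027.
Adding 20 calendar days to October 14, 2027 gives November 3, 2027, which is the date on which the service credit becomes due. November 3, 2027 is a Wednesday, so no roll-forward applies.

November 3, 2027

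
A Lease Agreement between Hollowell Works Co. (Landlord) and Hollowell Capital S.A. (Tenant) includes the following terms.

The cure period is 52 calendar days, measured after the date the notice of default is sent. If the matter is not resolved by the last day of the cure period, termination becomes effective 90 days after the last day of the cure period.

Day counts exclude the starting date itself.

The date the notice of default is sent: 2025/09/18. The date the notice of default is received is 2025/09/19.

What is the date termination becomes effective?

2026/02/07

The last day of the cure period: 52 calendar days after 2025/09/18 is 2025/11/09.
The date termination becomes effective: 2025/11/09 + 90 days = 2026/02/07.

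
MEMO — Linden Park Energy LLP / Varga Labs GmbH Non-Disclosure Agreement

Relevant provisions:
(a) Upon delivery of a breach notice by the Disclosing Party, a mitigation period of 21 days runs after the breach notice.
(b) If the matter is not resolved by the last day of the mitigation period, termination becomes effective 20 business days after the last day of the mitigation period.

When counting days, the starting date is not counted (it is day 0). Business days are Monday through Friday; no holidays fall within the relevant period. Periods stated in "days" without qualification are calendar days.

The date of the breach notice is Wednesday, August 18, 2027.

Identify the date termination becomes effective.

October 6, 2027

The last day of the mitigation period: 21 calendar days after August 18, 2027 is September 8, 2027.
From Wednesday, September 8, 2027, 20 business days (Sep 9, Sep 10, Sep 13, Sep 14, …, Oct 4, Oct 5, Oct 6, skipping weekends) brings us to Wednesday, October 6, 2027, which is the date termination becomes effective.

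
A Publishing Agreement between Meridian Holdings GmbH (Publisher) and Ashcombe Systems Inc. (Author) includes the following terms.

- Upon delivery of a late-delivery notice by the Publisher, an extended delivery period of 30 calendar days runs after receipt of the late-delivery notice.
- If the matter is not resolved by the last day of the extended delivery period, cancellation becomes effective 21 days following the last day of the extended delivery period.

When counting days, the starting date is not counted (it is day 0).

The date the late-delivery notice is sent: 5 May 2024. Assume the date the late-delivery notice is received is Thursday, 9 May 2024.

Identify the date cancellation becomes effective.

The last day of the extended delivery period: 30 calendar days after 9 May 2024 is 8 June 2024.
The date cancellation becomes effective: 21 calendar days after 8 June 2024 is 29 June 2024.

29 June 2024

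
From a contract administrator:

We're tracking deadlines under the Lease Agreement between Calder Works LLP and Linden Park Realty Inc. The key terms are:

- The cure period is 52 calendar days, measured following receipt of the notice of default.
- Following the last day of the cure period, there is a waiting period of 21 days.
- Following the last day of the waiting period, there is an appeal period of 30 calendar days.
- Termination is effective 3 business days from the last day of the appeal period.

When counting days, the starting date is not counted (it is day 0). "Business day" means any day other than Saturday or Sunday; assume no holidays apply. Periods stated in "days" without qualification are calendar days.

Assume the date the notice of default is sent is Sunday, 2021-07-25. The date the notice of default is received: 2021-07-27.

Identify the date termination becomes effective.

The last day of the cure period: 2021-07-27 + 52 days = 2021-09-17.
The last day of the waiting period: 2021-09-17 + 21 days = 2021-10-08.
Adding 30 calendar days to 2021-10-08 gives 2021-11-07, which is the last day of the appeal period.
The date termination becomes effective: 3 business days after Sunday, 2021-11-07, skipping weekends — Nov 8, Nov 9, Nov 10 — lands on Wednesday, 2021-11-10.

2021-11-10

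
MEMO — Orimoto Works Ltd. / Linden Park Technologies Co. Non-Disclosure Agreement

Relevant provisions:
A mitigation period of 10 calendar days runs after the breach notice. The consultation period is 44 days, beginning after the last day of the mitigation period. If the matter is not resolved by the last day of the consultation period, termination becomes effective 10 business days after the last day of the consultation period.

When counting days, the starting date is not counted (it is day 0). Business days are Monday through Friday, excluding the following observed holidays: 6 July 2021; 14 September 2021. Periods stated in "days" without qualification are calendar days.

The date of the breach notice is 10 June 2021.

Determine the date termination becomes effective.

17 August 2021

The last day of the mitigation period: 10 June 2021 + 10 days = 20 June 2021.
The last day of the consultation period: 44 calendar days after 20 June 2021 is 3 August 2021.
The date termination becomes effective: counting 10 business days from Tuesday, 3 August 2021 (Aug 4, Aug 5, Aug 6, Aug 9, Aug 10, Aug 11, Aug 12, Aug 13, Aug 16, Aug 17, skipping weekends) reaches Tuesday, 17 August 2021.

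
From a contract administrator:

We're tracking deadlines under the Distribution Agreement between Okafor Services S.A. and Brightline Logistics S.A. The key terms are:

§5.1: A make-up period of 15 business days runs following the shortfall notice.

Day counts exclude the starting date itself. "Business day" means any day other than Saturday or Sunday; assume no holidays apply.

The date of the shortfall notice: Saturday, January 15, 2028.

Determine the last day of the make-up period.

From Saturday, January 15, 2028, 15 business days (Jan 17, Jan 18, Jan 19, Jan 20, …, Feb 2, Feb 3, Feb 4, skipping weekends) brings us to Friday, February 4, 2028, which is the last day of the make-up period.

February 4, 2028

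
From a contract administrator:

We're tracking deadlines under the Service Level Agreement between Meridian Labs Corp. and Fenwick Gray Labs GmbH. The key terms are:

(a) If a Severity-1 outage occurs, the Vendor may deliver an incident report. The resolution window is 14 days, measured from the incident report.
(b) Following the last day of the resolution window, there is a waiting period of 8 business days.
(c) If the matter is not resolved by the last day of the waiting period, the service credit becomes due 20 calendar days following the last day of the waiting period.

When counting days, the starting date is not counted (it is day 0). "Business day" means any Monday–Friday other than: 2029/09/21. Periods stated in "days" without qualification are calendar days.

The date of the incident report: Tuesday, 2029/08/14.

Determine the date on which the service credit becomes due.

2029/09/27

The last day of the resolution window: 2029/08/14 + 14 days = 2029/08/28.
The last day of the waiting period: counting 8 business days from Tuesday, 2029/08/28 (Aug 29, Aug 30, Aug 31, Sep 3, Sep 4, Sep 5, Sep 6, Sep 7, skipping weekends) reaches Friday, 2029/09/07.
Adding 20 calendar days to 2029/09/07 gives 2029/09/27, which is the date on which the service credit becomes due.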